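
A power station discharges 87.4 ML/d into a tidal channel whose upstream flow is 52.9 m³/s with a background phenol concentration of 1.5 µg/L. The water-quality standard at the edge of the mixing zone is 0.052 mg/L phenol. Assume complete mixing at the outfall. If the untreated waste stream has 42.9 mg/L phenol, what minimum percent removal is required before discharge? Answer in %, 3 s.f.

93.7 %

87.4 ML/d = 1.012 m³/s.
1.5 µg/L = 0.0015 mg/L.
Mass balance: 0.052·53.91 = 1.012·Cₑ + 52.9·0.0015.
Cₑ = (2.803 − 0.07935) / 1.012 = 2.693 mg/L.
Required removal = 1 − 2.693/42.9 = 93.72 %.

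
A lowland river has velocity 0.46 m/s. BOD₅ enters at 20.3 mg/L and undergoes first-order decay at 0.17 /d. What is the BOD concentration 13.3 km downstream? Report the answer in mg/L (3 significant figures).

Travel time t = 13.3 km / 0.46 m/s = 1.33e+04/0.46 = 2.891e+04 s = 0.3346 d.
First-order decay: C = 20.3·exp(−0.17·0.3346) = 20.3·0.9447 = 19.18 mg/L.

19.2 mg/L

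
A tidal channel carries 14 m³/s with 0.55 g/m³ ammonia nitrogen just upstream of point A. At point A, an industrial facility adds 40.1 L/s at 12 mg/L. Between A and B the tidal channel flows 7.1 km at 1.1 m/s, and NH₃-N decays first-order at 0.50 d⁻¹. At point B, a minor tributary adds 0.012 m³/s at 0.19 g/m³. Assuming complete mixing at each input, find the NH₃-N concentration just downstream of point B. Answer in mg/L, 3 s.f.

40.1 L/s = 0.0401 m³/s.
After input A: C = (14·0.55 + 0.0401·12) / 14.04 = 0.5827 mg/L.
Over the 7.1 km reach to input B (t = 6455 s = 0.07471 d), decay gives C = 0.5827·exp(−0.50·0.07471) = 0.5613 mg/L.
After input B: C = (14.04·0.5613 + 0.012·0.19) / 14.05 = 0.561 mg/L.

0.561 mg/L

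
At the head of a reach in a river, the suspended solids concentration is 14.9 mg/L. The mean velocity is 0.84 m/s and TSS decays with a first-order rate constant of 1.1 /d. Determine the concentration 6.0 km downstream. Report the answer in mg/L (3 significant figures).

13.6 mg/L

Travel time t = 6.0 km / 0.84 m/s = 6000/0.84 = 7143 s = 0.08267 d.
First-order decay: C = 14.9·exp(−1.1·0.08267) = 14.9·0.9131 = 13.6 mg/L.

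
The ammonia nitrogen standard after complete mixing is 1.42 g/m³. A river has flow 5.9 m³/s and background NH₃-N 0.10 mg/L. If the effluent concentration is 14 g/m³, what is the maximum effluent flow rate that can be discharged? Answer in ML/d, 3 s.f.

Mass balance at complete mixing: C_std·(Q_w + Q_r) = Q_w·C_e + Q_r·C_b.
Rearranging, Q_w = Q_r·(C_std − C_b)/(C_e − C_std) = 5.9·(1.42 − 0.1) / (14 − 1.42) = 0.6191 m³/s.
= 53.49 ML/d.

53.5 ML/d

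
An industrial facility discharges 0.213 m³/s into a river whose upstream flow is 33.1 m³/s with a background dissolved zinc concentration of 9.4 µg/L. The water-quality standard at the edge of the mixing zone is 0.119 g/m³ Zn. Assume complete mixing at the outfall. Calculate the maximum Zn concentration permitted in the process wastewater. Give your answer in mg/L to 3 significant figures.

9.4 µg/L = 0.0094 mg/L.
Mass balance: 0.119·33.31 = 0.213·Cₑ + 33.1·0.0094.
Cₑ = (3.964 − 0.3111) / 0.213 = 17.15 mg/L.

17.2 mg/L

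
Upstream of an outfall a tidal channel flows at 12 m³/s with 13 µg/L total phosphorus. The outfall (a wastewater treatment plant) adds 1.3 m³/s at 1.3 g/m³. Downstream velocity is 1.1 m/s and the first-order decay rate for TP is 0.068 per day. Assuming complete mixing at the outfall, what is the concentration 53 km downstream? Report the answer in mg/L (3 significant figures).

13 µg/L = 0.013 mg/L.
After complete mixing, C₀ = (1.3·1.3 + 12·0.013) / 13.3 = 0.1388 mg/L.
Travel time t = 5.3e+04 m / 1.1 m/s = 4.818e+04 s = 0.5577 d.
C = 0.1388·exp(−0.068·0.5577) = 0.1388·0.9628 = 0.1336 mg/L.

0.134 mg/L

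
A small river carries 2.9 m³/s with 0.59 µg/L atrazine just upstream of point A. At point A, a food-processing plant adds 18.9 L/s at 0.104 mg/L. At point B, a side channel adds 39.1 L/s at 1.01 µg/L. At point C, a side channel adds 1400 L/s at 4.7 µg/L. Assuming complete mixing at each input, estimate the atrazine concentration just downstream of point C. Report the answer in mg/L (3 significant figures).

0.00236 mg/L

0.59 µg/L = 0.00059 mg/L.
18.9 L/s = 0.0189 m³/s.
After input A: C = (2.9·0.00059 + 0.0189·0.104) / 2.919 = 0.00126 mg/L.
39.1 L/s = 0.0391 m³/s.
1.01 µg/L = 0.00101 mg/L.
After input B: C = (2.919·0.00126 + 0.0391·0.00101) / 2.958 = 0.001256 mg/L.
1400 L/s = 1.4 m³/s.
4.7 µg/L = 0.0047 mg/L.
After input C: C = (2.958·0.001256 + 1.4·0.0047) / 4.358 = 0.002363 mg/L.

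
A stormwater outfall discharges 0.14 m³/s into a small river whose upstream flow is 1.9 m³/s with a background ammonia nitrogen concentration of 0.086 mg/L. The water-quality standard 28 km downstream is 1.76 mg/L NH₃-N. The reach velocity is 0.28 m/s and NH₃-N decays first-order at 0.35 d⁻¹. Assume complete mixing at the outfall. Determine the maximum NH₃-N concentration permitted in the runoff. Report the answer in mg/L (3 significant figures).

Travel time to the compliance point: t = 2.8e+04/0.28 = 1e+05 s = 1.157 d; decay factor exp(−0.35·1.157) = 0.6669.
So the concentration just after mixing may be at most 1.76/0.6669 = 2.639 mg/L.
Mass balance: 2.639·2.04 = 0.14·Cₑ + 1.9·0.086.
Cₑ = (5.384 − 0.1634) / 0.14 = 37.29 mg/L.

37.3 mg/L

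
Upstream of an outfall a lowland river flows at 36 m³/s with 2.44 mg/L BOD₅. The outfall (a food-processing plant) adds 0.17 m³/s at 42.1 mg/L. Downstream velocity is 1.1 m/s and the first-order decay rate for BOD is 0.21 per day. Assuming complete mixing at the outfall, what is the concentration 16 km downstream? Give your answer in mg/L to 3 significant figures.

2.54 mg/L

After complete mixing, C₀ = (0.17·42.1 + 36·2.44) / 36.17 = 2.626 mg/L.
Travel time t = 1.6e+04 m / 1.1 m/s = 1.455e+04 s = 0.1684 d.
C = 2.626·exp(−0.21·0.1684) = 2.626·0.9653 = 2.535 mg/L.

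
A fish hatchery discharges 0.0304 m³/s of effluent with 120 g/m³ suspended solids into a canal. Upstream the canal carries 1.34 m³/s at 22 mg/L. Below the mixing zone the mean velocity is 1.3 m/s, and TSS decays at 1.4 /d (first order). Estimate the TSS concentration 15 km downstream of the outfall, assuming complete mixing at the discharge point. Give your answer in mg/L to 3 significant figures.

20.1 mg/L

After complete mixing, C₀ = (0.0304·120 + 1.34·22) / 1.37 = 24.17 mg/L.
Travel time t = 1.5e+04 m / 1.3 m/s = 1.154e+04 s = 0.1335 d.
C = 24.17·exp(−1.4·0.1335) = 24.17·0.8295 = 20.05 mg/L.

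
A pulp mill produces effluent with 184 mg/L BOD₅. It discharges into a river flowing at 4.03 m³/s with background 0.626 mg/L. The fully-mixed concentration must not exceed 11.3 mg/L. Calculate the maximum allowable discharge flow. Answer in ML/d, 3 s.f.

Mass balance at complete mixing: C_std·(Q_w + Q_r) = Q_w·C_e + Q_r·C_b.
Rearranging, Q_w = Q_r·(C_std − C_b)/(C_e − C_std) = 4.03·(11.3 − 0.626) / (184 − 11.3) = 0.2491 m³/s.
= 21.52 ML/d.

21.5 ML/d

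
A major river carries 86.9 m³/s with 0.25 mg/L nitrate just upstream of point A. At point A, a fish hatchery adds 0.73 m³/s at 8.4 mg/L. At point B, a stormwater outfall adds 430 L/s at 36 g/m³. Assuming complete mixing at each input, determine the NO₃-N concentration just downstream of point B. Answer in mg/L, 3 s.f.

After input A: C = (86.9·0.25 + 0.73·8.4) / 87.63 = 0.3179 mg/L.
430 L/s = 0.43 m³/s.
After input B: C = (87.63·0.3179 + 0.43·36) / 88.06 = 0.4921 mg/L.

0.492 mg/L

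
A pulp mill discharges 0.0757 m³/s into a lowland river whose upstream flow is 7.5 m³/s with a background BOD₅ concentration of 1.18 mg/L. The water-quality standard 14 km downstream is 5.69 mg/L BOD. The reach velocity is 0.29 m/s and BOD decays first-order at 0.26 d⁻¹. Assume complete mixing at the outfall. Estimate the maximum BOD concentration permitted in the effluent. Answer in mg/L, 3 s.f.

Travel time to the compliance point: t = 1.4e+04/0.29 = 4.828e+04 s = 0.5587 d; decay factor exp(−0.26·0.5587) = 0.8648.
So the concentration just after mixing may be at most 5.69/0.8648 = 6.58 mg/L.
Mass balance: 6.58·7.576 = 0.0757·Cₑ + 7.5·1.18.
Cₑ = (49.85 − 8.85) / 0.0757 = 541.6 mg/L.

542 mg/L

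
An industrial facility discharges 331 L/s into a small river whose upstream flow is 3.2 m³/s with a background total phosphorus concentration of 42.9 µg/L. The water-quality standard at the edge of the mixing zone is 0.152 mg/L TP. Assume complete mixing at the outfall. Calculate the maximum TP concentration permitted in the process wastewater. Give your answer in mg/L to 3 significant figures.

331 L/s = 0.331 m³/s.
42.9 µg/L = 0.0429 mg/L.
Mass balance: 0.152·3.531 = 0.331·Cₑ + 3.2·0.0429.
Cₑ = (0.5367 − 0.1373) / 0.331 = 1.207 mg/L.

1.21 mg/L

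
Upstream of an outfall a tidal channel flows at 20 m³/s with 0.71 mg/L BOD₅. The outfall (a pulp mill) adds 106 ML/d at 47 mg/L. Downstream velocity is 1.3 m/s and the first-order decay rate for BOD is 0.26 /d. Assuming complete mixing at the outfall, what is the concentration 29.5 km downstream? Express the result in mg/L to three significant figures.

3.16 mg/L

106 ML/d = 1.227 m³/s.
After complete mixing, C₀ = (1.227·47 + 20·0.71) / 21.23 = 3.385 mg/L.
Travel time t = 2.95e+04 m / 1.3 m/s = 2.269e+04 s = 0.2626 d.
C = 3.385·exp(−0.26·0.2626) = 3.385·0.934 = 3.162 mg/L.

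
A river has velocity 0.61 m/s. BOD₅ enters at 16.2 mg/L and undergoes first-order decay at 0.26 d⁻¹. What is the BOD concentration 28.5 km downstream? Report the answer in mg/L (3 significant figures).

Travel time t = 28.5 km / 0.61 m/s = 2.85e+04/0.61 = 4.672e+04 s = 0.5408 d.
First-order decay: C = 16.2·exp(−0.26·0.5408) = 16.2·0.8688 = 14.08 mg/L.

14.1 mg/L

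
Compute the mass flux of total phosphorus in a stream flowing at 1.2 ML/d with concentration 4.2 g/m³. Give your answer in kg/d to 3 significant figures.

1.2 ML/d = 0.01389 m³/s.
Mass flux = Q·C = 0.01389 m³/s × 4.2 g/m³ = 0.05833 g/s.
= 0.05833 g/s × 86.4 = 5.04 kg/d.

5.04 kg/d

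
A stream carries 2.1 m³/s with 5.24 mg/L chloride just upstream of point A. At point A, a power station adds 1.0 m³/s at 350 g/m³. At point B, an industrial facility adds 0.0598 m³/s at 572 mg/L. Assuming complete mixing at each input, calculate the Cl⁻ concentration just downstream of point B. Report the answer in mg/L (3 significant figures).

125 mg/L

After input A: C = (2.1·5.24 + 1·350) / 3.1 = 116.5 mg/L.
After input B: C = (3.1·116.5 + 0.0598·572) / 3.16 = 125.1 mg/L.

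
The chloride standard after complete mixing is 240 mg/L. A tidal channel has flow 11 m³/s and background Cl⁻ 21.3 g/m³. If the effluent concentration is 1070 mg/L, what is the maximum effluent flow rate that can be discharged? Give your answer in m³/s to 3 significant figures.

2.90 m³/s

Mass balance at complete mixing: C_std·(Q_w + Q_r) = Q_w·C_e + Q_r·C_b.
Rearranging, Q_w = Q_r·(C_std − C_b)/(C_e − C_std) = 11·(240 − 21.3) / (1070 − 240) = 2.898 m³/s.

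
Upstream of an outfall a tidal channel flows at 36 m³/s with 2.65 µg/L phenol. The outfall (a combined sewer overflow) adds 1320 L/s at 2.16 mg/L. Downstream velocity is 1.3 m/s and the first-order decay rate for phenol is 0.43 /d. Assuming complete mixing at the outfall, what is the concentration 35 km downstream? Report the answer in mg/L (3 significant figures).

0.0691 mg/L

1320 L/s = 1.32 m³/s.
2.65 µg/L = 0.00265 mg/L.
After complete mixing, C₀ = (1.32·2.16 + 36·0.00265) / 37.32 = 0.07895 mg/L.
Travel time t = 3.5e+04 m / 1.3 m/s = 2.692e+04 s = 0.3116 d.
C = 0.07895·exp(−0.43·0.3116) = 0.07895·0.8746 = 0.06905 mg/L.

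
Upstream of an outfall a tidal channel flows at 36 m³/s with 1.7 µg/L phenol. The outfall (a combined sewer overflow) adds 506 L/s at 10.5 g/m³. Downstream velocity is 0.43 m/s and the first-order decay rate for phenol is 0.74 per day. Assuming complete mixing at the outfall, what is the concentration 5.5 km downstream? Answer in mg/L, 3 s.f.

506 L/s = 0.506 m³/s.
1.7 µg/L = 0.0017 mg/L.
After complete mixing, C₀ = (0.506·10.5 + 36·0.0017) / 36.51 = 0.1472 mg/L.
Travel time t = 5500 m / 0.43 m/s = 1.279e+04 s = 0.148 d.
C = 0.1472·exp(−0.74·0.148) = 0.1472·0.8962 = 0.1319 mg/L.

0.132 mg/L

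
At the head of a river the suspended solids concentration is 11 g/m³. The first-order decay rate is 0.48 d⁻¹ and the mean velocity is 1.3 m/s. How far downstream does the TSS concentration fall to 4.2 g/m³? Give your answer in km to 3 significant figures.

225 km

From C = C₀·e^(−kt), t = ln(C₀/C)/k = ln(11/4.2)/0.48 = 0.9628/0.48 = 2.006 d.
Distance = v·t = 1.3 m/s × 1.733e+05 s = 2.253e+05 m = 225.3 km.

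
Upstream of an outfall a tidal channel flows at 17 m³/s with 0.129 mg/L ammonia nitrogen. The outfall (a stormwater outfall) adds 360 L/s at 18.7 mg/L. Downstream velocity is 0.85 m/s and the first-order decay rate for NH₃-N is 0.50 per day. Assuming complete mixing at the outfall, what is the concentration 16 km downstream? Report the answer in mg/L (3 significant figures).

0.461 mg/L

360 L/s = 0.36 m³/s.
After complete mixing, C₀ = (0.36·18.7 + 17·0.129) / 17.36 = 0.5141 mg/L.
Travel time t = 1.6e+04 m / 0.85 m/s = 1.882e+04 s = 0.2179 d.
C = 0.5141·exp(−0.50·0.2179) = 0.5141·0.8968 = 0.4611 mg/L.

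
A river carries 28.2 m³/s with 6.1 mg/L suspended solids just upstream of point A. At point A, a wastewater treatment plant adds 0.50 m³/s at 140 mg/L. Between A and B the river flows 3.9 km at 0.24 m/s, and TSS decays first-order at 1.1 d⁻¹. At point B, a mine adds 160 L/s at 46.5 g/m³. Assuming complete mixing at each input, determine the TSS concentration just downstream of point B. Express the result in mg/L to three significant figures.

7.08 mg/L

After input A: C = (28.2·6.1 + 0.5·140) / 28.7 = 8.433 mg/L.
Over the 3.9 km reach to input B (t = 1.625e+04 s = 0.1881 d), decay gives C = 8.433·exp(−1.1·0.1881) = 6.857 mg/L.
160 L/s = 0.16 m³/s.
After input B: C = (28.7·6.857 + 0.16·46.5) / 28.86 = 7.077 mg/L.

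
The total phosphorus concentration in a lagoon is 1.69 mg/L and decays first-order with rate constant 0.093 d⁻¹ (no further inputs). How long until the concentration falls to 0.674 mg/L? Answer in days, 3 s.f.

t = ln(C₀/C)/k = ln(1.69/0.674)/0.093 = 0.9193/0.093 = 9.884 d.

9.88 d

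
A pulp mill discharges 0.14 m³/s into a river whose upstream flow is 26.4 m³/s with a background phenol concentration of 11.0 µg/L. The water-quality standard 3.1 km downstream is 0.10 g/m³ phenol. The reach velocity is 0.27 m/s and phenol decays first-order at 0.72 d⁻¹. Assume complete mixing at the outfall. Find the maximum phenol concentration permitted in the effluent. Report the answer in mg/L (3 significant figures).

18.8 mg/L

11.0 µg/L = 0.011 mg/L.
Travel time to the compliance point: t = 3100/0.27 = 1.148e+04 s = 0.1329 d; decay factor exp(−0.72·0.1329) = 0.9088.
So the concentration just after mixing may be at most 0.1/0.9088 = 0.11 mg/L.
Mass balance: 0.11·26.54 = 0.14·Cₑ + 26.4·0.011.
Cₑ = (2.92 − 0.2904) / 0.14 = 18.79 mg/L.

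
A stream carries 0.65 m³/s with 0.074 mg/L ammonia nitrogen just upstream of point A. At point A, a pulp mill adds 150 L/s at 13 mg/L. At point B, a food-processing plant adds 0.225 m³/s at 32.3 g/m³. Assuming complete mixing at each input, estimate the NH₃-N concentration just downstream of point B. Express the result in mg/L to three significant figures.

150 L/s = 0.15 m³/s.
After input A: C = (0.65·0.074 + 0.15·13) / 0.8 = 2.498 mg/L.
After input B: C = (0.8·2.498 + 0.225·32.3) / 1.025 = 9.04 mg/L.

9.04 mg/L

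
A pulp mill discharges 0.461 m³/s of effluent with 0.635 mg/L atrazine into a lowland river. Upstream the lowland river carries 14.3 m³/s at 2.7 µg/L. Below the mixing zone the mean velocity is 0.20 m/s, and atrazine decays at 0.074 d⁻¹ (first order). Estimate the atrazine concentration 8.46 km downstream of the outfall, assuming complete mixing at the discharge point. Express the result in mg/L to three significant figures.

2.7 µg/L = 0.0027 mg/L.
After complete mixing, C₀ = (0.461·0.635 + 14.3·0.0027) / 14.76 = 0.02245 mg/L.
Travel time t = 8460 m / 0.20 m/s = 4.23e+04 s = 0.4896 d.
C = 0.02245·exp(−0.074·0.4896) = 0.02245·0.9644 = 0.02165 mg/L.

0.0216 mg/L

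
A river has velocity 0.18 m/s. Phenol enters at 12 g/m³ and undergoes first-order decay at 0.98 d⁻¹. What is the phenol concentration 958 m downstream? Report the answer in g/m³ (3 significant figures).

Travel time t = 958 m / 0.18 m/s = 958/0.18 = 5322 s = 0.0616 d.
First-order decay: C = 12·exp(−0.98·0.0616) = 12·0.9414 = 11.3 g/m³.

11.3 g/m³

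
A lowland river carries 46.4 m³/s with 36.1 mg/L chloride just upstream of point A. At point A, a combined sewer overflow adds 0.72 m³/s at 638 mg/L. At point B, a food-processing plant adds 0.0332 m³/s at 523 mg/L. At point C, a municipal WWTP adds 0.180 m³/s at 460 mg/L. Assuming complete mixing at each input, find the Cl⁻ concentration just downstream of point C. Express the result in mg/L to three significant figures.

After input A: C = (46.4·36.1 + 0.72·638) / 47.12 = 45.3 mg/L.
After input B: C = (47.12·45.3 + 0.0332·523) / 47.15 = 45.63 mg/L.
After input C: C = (47.15·45.63 + 0.18·460) / 47.33 = 47.21 mg/L.

47.2 mg/L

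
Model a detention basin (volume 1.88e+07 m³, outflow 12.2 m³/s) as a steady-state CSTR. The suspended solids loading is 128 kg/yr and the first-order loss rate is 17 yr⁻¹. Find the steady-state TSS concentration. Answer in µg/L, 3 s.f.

Outflow Q = 12.2 m³/s × 3.156e+07 s/yr = 3.85e+08 m³/yr.
Steady-state CSTR mass balance: W = Q·C + k·V·C, so C = W/(Q + kV).
Q + kV = 3.85e+08 + 17·1.88e+07 = 7.046e+08 m³/yr.
C = 128/7.046e+08 = 1.817e-07 kg/m³ = 0.0001817 mg/L = 0.1817 µg/L.

0.182 µg/L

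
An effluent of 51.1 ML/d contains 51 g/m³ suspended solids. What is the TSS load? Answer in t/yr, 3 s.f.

952 t/yr

51.1 ML/d = 0.5914 m³/s.
Mass flux = Q·C = 0.5914 m³/s × 51 g/m³ = 30.16 g/s.
= 30.16 g/s × 31.56 = 951.9 t/yr.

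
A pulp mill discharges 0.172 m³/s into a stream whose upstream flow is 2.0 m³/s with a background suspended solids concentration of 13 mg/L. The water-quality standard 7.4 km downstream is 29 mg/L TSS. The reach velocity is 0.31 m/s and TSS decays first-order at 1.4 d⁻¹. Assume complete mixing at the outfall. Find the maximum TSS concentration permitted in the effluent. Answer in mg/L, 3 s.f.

388 mg/L

Travel time to the compliance point: t = 7400/0.31 = 2.387e+04 s = 0.2763 d; decay factor exp(−1.4·0.2763) = 0.6792.
So the concentration just after mixing may be at most 29/0.6792 = 42.7 mg/L.
Mass balance: 42.7·2.172 = 0.172·Cₑ + 2·13.
Cₑ = (92.73 − 26) / 0.172 = 388 mg/L.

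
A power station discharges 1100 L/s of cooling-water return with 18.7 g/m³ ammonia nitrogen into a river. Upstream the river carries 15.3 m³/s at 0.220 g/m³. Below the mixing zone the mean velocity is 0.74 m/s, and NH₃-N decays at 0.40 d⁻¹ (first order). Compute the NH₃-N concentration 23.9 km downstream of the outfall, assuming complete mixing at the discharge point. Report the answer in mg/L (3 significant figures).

1100 L/s = 1.1 m³/s.
After complete mixing, C₀ = (1.1·18.7 + 15.3·0.22) / 16.4 = 1.46 mg/L.
Travel time t = 2.39e+04 m / 0.74 m/s = 3.23e+04 s = 0.3738 d.
C = 1.46·exp(−0.40·0.3738) = 1.46·0.8611 = 1.257 mg/L.

1.26 mg/L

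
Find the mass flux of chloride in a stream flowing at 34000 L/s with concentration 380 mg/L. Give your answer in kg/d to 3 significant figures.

1.12e+06 kg/d

34000 L/s = 34 m³/s.
Mass flux = Q·C = 34 m³/s × 380 g/m³ = 1.292e+04 g/s.
= 1.292e+04 g/s × 86.4 = 1.116e+06 kg/d.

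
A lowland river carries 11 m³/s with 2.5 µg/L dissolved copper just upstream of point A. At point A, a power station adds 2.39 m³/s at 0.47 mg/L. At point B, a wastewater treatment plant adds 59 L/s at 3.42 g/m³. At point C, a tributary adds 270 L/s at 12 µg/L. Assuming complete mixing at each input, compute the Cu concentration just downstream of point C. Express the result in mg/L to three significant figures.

0.0988 mg/L

2.5 µg/L = 0.0025 mg/L.
After input A: C = (11·0.0025 + 2.39·0.47) / 13.39 = 0.08594 mg/L.
59 L/s = 0.059 m³/s.
After input B: C = (13.39·0.08594 + 0.059·3.42) / 13.45 = 0.1006 mg/L.
270 L/s = 0.27 m³/s.
12 µg/L = 0.012 mg/L.
After input C: C = (13.45·0.1006 + 0.27·0.012) / 13.72 = 0.09883 mg/L.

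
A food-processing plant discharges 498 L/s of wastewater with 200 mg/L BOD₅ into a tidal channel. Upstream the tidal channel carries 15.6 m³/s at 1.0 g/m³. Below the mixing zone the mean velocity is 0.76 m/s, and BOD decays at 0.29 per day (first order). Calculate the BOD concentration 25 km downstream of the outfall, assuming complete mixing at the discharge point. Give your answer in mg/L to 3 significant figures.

498 L/s = 0.498 m³/s.
After complete mixing, C₀ = (0.498·200 + 15.6·1) / 16.1 = 7.156 mg/L.
Travel time t = 2.5e+04 m / 0.76 m/s = 3.289e+04 s = 0.3807 d.
C = 7.156·exp(−0.29·0.3807) = 7.156·0.8955 = 6.408 mg/L.

6.41 mg/L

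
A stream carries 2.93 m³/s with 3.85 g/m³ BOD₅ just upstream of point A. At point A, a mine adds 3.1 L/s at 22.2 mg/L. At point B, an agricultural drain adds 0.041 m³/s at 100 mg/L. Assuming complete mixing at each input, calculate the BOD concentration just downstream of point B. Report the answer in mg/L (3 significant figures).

3.1 L/s = 0.0031 m³/s.
After input A: C = (2.93·3.85 + 0.0031·22.2) / 2.933 = 3.869 mg/L.
After input B: C = (2.933·3.869 + 0.041·100) / 2.974 = 5.195 mg/L.

5.19 mg/L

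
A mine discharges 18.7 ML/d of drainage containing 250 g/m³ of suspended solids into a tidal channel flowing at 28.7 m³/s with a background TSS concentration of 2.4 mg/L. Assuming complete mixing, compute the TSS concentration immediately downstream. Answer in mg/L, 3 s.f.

18.7 ML/d = 0.2164 m³/s.
By mass balance at complete mixing, C = (0.2164·250 + 28.7·2.4) / (0.2164 + 28.7) = 123/28.92 = 4.253 mg/L.

4.25 mg/L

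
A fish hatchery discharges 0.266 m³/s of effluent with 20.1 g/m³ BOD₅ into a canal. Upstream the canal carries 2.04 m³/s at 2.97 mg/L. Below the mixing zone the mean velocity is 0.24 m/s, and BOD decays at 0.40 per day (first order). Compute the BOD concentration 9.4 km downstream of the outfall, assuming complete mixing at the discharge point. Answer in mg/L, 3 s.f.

After complete mixing, C₀ = (0.266·20.1 + 2.04·2.97) / 2.306 = 4.946 mg/L.
Travel time t = 9400 m / 0.24 m/s = 3.917e+04 s = 0.4533 d.
C = 4.946·exp(−0.40·0.4533) = 4.946·0.8342 = 4.126 mg/L.

4.13 mg/L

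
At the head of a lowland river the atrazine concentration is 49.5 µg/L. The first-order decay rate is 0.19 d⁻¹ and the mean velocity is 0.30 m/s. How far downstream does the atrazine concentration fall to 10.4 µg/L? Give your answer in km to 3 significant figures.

213 km

From C = C₀·e^(−kt), t = ln(C₀/C)/k = ln(49.5/10.4)/0.19 = 1.56/0.19 = 8.211 d.
Distance = v·t = 0.30 m/s × 7.095e+05 s = 2.128e+05 m = 212.8 km.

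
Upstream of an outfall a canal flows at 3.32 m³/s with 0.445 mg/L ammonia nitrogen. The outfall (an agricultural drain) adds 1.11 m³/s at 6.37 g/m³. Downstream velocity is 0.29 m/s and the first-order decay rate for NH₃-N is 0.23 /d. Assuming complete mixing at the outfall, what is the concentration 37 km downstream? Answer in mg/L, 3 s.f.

1.37 mg/L

After complete mixing, C₀ = (1.11·6.37 + 3.32·0.445) / 4.43 = 1.93 mg/L.
Travel time t = 3.7e+04 m / 0.29 m/s = 1.276e+05 s = 1.477 d.
C = 1.93·exp(−0.23·1.477) = 1.93·0.712 = 1.374 mg/L.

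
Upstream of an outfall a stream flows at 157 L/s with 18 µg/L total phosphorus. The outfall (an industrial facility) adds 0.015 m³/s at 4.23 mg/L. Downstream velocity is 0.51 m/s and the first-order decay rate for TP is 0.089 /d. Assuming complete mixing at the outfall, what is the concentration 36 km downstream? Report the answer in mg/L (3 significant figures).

157 L/s = 0.157 m³/s.
18 µg/L = 0.018 mg/L.
After complete mixing, C₀ = (0.015·4.23 + 0.157·0.018) / 0.172 = 0.3853 mg/L.
Travel time t = 3.6e+04 m / 0.51 m/s = 7.059e+04 s = 0.817 d.
C = 0.3853·exp(−0.089·0.817) = 0.3853·0.9299 = 0.3583 mg/L.

0.358 mg/L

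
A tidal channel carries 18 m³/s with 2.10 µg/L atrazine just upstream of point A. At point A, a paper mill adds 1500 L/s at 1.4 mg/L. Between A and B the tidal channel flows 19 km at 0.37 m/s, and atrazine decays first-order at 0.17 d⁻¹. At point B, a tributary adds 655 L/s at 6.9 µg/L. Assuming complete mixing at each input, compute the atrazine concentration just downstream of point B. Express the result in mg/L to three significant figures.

2.10 µg/L = 0.0021 mg/L.
1500 L/s = 1.5 m³/s.
After input A: C = (18·0.0021 + 1.5·1.4) / 19.5 = 0.1096 mg/L.
Over the 19 km reach to input B (t = 5.135e+04 s = 0.5943 d), decay gives C = 0.1096·exp(−0.17·0.5943) = 0.0991 mg/L.
655 L/s = 0.655 m³/s.
6.9 µg/L = 0.0069 mg/L.
After input B: C = (19.5·0.0991 + 0.655·0.0069) / 20.16 = 0.0961 mg/L.

0.0961 mg/L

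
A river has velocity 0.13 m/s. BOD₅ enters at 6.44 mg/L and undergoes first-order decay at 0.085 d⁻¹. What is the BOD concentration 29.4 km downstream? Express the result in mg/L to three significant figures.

Travel time t = 29.4 km / 0.13 m/s = 2.94e+04/0.13 = 2.262e+05 s = 2.618 d.
First-order decay: C = 6.44·exp(−0.085·2.618) = 6.44·0.8005 = 5.155 mg/L.

5.16 mg/L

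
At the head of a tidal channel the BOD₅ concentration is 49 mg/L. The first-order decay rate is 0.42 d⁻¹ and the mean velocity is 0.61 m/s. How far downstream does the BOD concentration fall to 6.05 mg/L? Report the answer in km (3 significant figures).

From C = C₀·e^(−kt), t = ln(C₀/C)/k = ln(49/6.05)/0.42 = 2.092/0.42 = 4.98 d.
Distance = v·t = 0.61 m/s × 4.303e+05 s = 2.625e+05 m = 262.5 km.

262 km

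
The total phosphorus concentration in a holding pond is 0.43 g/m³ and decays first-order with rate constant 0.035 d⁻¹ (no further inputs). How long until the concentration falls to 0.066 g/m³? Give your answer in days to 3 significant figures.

t = ln(C₀/C)/k = ln(0.43/0.066)/0.035 = 1.874/0.035 = 53.55 d.

53.5 d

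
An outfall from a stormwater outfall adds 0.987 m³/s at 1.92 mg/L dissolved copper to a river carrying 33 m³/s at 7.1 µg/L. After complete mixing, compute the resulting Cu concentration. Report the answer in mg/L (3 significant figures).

7.1 µg/L = 0.0071 mg/L.
Flow-weighted mixing gives C = (0.987·1.92 + 33·0.0071) / (0.987 + 33) = 2.129/33.99 = 0.06265 mg/L.

0.0627 mg/L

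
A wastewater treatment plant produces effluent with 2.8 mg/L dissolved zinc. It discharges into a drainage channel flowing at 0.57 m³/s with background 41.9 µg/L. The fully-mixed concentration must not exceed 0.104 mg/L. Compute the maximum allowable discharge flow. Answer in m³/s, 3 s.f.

41.9 µg/L = 0.0419 mg/L.
Mass balance at complete mixing: C_std·(Q_w + Q_r) = Q_w·C_e + Q_r·C_b.
Rearranging, Q_w = Q_r·(C_std − C_b)/(C_e − C_std) = 0.57·(0.104 − 0.0419) / (2.8 − 0.104) = 0.01313 m³/s.

0.0131 m³/s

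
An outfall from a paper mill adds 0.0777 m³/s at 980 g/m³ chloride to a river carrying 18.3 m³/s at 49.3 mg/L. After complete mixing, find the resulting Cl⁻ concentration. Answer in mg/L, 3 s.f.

Flow-weighted mixing gives C = (0.0777·980 + 18.3·49.3) / (0.0777 + 18.3) = 978.3/18.38 = 53.23 mg/L.

53.2 mg/L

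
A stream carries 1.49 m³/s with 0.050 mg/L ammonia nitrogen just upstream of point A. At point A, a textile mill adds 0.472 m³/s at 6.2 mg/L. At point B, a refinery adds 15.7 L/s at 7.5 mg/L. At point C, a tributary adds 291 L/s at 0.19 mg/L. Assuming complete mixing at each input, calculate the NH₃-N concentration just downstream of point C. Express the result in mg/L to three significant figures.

1.40 mg/L

After input A: C = (1.49·0.05 + 0.472·6.2) / 1.962 = 1.53 mg/L.
15.7 L/s = 0.0157 m³/s.
After input B: C = (1.962·1.53 + 0.0157·7.5) / 1.978 = 1.577 mg/L.
291 L/s = 0.291 m³/s.
After input C: C = (1.978·1.577 + 0.291·0.19) / 2.269 = 1.399 mg/L.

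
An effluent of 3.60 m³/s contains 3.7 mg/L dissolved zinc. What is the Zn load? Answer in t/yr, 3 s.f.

420 t/yr

Mass flux = Q·C = 3.6 m³/s × 3.7 g/m³ = 13.32 g/s.
= 13.32 g/s × 31.56 = 420.3 t/yr.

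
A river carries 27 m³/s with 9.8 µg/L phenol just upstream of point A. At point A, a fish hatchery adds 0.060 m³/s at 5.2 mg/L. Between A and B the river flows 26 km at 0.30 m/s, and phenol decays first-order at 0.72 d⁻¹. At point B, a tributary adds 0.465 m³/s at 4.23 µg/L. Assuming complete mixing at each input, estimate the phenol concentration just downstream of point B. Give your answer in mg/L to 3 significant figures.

9.8 µg/L = 0.0098 mg/L.
After input A: C = (27·0.0098 + 0.06·5.2) / 27.06 = 0.02131 mg/L.
Over the 26 km reach to input B (t = 8.667e+04 s = 1.003 d), decay gives C = 0.02131·exp(−0.72·1.003) = 0.01035 mg/L.
4.23 µg/L = 0.00423 mg/L.
After input B: C = (27.06·0.01035 + 0.465·0.00423) / 27.52 = 0.01025 mg/L.

0.0102 mg/L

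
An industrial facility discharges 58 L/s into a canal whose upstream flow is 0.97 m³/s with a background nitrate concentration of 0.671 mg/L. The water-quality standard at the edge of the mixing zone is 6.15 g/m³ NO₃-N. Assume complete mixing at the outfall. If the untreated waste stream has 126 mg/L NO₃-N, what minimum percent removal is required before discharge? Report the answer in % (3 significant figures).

58 L/s = 0.058 m³/s.
Mass balance: 6.15·1.028 = 0.058·Cₑ + 0.97·0.671.
Cₑ = (6.322 − 0.6509) / 0.058 = 97.78 mg/L.
Required removal = 1 − 97.78/126 = 22.4 %.

22.4 %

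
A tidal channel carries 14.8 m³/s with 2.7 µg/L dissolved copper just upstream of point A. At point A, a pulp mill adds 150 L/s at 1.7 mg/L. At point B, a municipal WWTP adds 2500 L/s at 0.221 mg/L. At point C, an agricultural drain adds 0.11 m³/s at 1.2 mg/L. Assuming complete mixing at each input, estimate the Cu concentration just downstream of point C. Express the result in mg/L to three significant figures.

0.0558 mg/L

2.7 µg/L = 0.0027 mg/L.
150 L/s = 0.15 m³/s.
After input A: C = (14.8·0.0027 + 0.15·1.7) / 14.95 = 0.01973 mg/L.
2500 L/s = 2.5 m³/s.
After input B: C = (14.95·0.01973 + 2.5·0.221) / 17.45 = 0.04857 mg/L.
After input C: C = (17.45·0.04857 + 0.11·1.2) / 17.56 = 0.05578 mg/L.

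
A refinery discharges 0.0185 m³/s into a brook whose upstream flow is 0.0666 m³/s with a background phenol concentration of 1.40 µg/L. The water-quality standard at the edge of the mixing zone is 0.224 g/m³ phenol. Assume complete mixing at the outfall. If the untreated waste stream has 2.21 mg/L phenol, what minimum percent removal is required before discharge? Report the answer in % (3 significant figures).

1.40 µg/L = 0.0014 mg/L.
Mass balance: 0.224·0.0851 = 0.0185·Cₑ + 0.0666·0.0014.
Cₑ = (0.01906 − 9.324e-05) / 0.0185 = 1.025 mg/L.
Required removal = 1 − 1.025/2.21 = 53.6 %.

53.6 %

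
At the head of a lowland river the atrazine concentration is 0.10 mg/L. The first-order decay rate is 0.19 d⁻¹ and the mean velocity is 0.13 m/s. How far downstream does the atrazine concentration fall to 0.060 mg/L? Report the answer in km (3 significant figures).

30.2 km

From C = C₀·e^(−kt), t = ln(C₀/C)/k = ln(0.10/0.060)/0.19 = 0.5108/0.19 = 2.689 d.
Distance = v·t = 0.13 m/s × 2.323e+05 s = 3.02e+04 m = 30.2 km.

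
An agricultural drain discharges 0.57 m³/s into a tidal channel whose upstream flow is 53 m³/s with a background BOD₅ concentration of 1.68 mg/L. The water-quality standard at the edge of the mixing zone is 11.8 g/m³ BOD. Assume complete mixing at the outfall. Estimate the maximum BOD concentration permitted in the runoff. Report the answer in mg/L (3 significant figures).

953 mg/L

Mass balance: 11.8·53.57 = 0.57·Cₑ + 53·1.68.
Cₑ = (632.1 − 89.04) / 0.57 = 952.8 mg/L.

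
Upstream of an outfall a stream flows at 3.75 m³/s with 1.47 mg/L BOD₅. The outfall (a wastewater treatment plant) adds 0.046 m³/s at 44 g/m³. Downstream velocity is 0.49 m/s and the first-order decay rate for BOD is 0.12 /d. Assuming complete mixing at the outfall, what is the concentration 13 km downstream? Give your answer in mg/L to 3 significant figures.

1.91 mg/L

After complete mixing, C₀ = (0.046·44 + 3.75·1.47) / 3.796 = 1.985 mg/L.
Travel time t = 1.3e+04 m / 0.49 m/s = 2.653e+04 s = 0.3071 d.
C = 1.985·exp(−0.12·0.3071) = 1.985·0.9638 = 1.914 mg/L.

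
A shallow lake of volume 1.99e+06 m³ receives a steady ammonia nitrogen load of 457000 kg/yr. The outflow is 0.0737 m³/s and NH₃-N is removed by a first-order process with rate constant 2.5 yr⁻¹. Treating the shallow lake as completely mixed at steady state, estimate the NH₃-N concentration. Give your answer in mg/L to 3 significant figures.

Outflow Q = 0.0737 m³/s × 3.156e+07 s/yr = 2.326e+06 m³/yr.
Steady-state CSTR mass balance: W = Q·C + k·V·C, so C = W/(Q + kV).
Q + kV = 2.326e+06 + 2.5·1.99e+06 = 7.301e+06 m³/yr.
C = 457000/7.301e+06 = 0.0626 kg/m³ = 62.6 mg/L.

62.6 mg/L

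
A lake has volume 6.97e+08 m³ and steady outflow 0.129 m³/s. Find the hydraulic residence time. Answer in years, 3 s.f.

Q = 0.129 m³/s × 3.156e+07 s/yr = 4.071e+06 m³/yr.
Hydraulic residence time τ = V/Q = 6.97e+08/4.071e+06 = 171.2 yr.

171 yr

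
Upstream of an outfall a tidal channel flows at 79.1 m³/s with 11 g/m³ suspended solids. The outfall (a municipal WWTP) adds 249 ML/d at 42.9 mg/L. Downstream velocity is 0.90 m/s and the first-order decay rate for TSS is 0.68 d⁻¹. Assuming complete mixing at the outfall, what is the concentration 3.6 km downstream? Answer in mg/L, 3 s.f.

11.7 mg/L

249 ML/d = 2.882 m³/s.
After complete mixing, C₀ = (2.882·42.9 + 79.1·11) / 81.98 = 12.12 mg/L.
Travel time t = 3600 m / 0.90 m/s = 4000 s = 0.0463 d.
C = 12.12·exp(−0.68·0.0463) = 12.12·0.969 = 11.75 mg/L.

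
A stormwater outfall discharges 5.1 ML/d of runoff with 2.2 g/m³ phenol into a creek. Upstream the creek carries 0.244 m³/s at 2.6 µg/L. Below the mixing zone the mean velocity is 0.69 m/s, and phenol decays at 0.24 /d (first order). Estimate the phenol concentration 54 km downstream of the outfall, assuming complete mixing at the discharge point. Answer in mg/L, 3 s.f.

0.346 mg/L

5.1 ML/d = 0.05903 m³/s.
2.6 µg/L = 0.0026 mg/L.
After complete mixing, C₀ = (0.05903·2.2 + 0.244·0.0026) / 0.303 = 0.4306 mg/L.
Travel time t = 5.4e+04 m / 0.69 m/s = 7.826e+04 s = 0.9058 d.
C = 0.4306·exp(−0.24·0.9058) = 0.4306·0.8046 = 0.3465 mg/L.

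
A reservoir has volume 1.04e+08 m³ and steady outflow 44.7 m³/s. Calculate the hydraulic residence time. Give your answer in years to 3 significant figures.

Q = 44.7 m³/s × 3.156e+07 s/yr = 1.411e+09 m³/yr.
Hydraulic residence time τ = V/Q = 1.04e+08/1.411e+09 = 0.07373 yr.

0.0737 yr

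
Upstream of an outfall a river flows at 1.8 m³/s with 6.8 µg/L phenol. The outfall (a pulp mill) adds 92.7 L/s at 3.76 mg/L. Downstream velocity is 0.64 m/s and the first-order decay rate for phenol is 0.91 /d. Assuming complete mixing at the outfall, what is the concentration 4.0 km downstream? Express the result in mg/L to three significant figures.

92.7 L/s = 0.0927 m³/s.
6.8 µg/L = 0.0068 mg/L.
After complete mixing, C₀ = (0.0927·3.76 + 1.8·0.0068) / 1.893 = 0.1906 mg/L.
Travel time t = 4000 m / 0.64 m/s = 6250 s = 0.07234 d.
C = 0.1906·exp(−0.91·0.07234) = 0.1906·0.9363 = 0.1785 mg/L.

0.178 mg/L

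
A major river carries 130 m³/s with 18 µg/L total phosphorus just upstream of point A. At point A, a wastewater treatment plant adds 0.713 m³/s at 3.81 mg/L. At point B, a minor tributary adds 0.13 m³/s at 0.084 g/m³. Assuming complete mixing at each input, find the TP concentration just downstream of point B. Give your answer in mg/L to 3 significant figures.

18 µg/L = 0.018 mg/L.
After input A: C = (130·0.018 + 0.713·3.81) / 130.7 = 0.03868 mg/L.
After input B: C = (130.7·0.03868 + 0.13·0.084) / 130.8 = 0.03873 mg/L.

0.0387 mg/L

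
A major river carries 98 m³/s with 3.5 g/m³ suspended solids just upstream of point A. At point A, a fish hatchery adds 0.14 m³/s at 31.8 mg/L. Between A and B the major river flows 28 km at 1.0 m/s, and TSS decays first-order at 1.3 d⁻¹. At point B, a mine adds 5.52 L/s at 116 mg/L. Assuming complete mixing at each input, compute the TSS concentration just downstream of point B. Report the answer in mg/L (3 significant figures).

After input A: C = (98·3.5 + 0.14·31.8) / 98.14 = 3.54 mg/L.
Over the 28 km reach to input B (t = 2.8e+04 s = 0.3241 d), decay gives C = 3.54·exp(−1.3·0.3241) = 2.323 mg/L.
5.52 L/s = 0.00552 m³/s.
After input B: C = (98.14·2.323 + 0.00552·116) / 98.15 = 2.33 mg/L.

2.33 mg/L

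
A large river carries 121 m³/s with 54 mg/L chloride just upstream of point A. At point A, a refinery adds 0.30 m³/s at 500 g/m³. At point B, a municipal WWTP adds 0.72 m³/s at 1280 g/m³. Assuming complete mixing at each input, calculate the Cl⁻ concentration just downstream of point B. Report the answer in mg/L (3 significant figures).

After input A: C = (121·54 + 0.3·500) / 121.3 = 55.1 mg/L.
After input B: C = (121.3·55.1 + 0.72·1280) / 122 = 62.33 mg/L.

62.3 mg/L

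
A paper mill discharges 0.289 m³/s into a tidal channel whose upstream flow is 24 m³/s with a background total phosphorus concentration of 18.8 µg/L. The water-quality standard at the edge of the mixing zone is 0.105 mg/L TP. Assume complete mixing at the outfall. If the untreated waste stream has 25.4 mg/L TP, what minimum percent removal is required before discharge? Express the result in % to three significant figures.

18.8 µg/L = 0.0188 mg/L.
Mass balance: 0.105·24.29 = 0.289·Cₑ + 24·0.0188.
Cₑ = (2.55 − 0.4512) / 0.289 = 7.263 mg/L.
Required removal = 1 − 7.263/25.4 = 71.4 %.

71.4 %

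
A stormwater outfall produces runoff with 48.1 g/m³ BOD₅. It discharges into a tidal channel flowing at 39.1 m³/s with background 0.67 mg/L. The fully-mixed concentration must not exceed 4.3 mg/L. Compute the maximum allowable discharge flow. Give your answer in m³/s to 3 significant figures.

Mass balance at complete mixing: C_std·(Q_w + Q_r) = Q_w·C_e + Q_r·C_b.
Rearranging, Q_w = Q_r·(C_std − C_b)/(C_e − C_std) = 39.1·(4.3 − 0.67) / (48.1 − 4.3) = 3.24 m³/s.

3.24 m³/s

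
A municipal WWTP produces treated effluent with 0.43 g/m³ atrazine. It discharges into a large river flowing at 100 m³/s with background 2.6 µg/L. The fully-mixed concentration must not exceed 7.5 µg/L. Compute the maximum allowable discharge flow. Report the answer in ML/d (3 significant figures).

100 ML/d

2.6 µg/L = 0.0026 mg/L.
7.5 µg/L = 0.0075 mg/L.
Mass balance at complete mixing: C_std·(Q_w + Q_r) = Q_w·C_e + Q_r·C_b.
Rearranging, Q_w = Q_r·(C_std − C_b)/(C_e − C_std) = 100·(0.0075 − 0.0026) / (0.43 − 0.0075) = 1.16 m³/s.
= 100.2 ML/d.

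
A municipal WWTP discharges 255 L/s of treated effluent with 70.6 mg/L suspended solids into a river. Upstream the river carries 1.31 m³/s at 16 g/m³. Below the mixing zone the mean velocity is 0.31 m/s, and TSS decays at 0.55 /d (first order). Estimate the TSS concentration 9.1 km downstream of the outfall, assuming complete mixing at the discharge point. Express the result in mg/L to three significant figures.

255 L/s = 0.255 m³/s.
After complete mixing, C₀ = (0.255·70.6 + 1.31·16) / 1.565 = 24.9 mg/L.
Travel time t = 9100 m / 0.31 m/s = 2.935e+04 s = 0.3398 d.
C = 24.9·exp(−0.55·0.3398) = 24.9·0.8296 = 20.65 mg/L.

20.7 mg/L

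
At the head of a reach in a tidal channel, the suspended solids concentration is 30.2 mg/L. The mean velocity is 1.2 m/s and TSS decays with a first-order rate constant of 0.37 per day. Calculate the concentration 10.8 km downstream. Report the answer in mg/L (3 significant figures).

Travel time t = 10.8 km / 1.2 m/s = 1.08e+04/1.2 = 9000 s = 0.1042 d.
First-order decay: C = 30.2·exp(−0.37·0.1042) = 30.2·0.9622 = 29.06 mg/L.

29.1 mg/L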